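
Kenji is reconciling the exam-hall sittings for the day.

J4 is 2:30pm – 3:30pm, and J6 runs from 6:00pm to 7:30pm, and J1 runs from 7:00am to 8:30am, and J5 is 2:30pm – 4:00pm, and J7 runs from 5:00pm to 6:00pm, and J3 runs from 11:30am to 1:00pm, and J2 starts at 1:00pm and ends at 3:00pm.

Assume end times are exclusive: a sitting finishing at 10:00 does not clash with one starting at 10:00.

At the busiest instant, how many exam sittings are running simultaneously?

3

Sort all start/end points and keep a running count:
7:00am start J1 → 1
8:30am end J1 → 0
11:30am start J3 → 1
1:00pm end J3 → 0
1:00pm start J2 → 1
2:30pm start J4 → 2
2:30pm start J5 → 3
3:00pm end J2 → 2
3:30pm end J4 → 1
4:00pm end J5 → 0
5:00pm start J7 → 1
6:00pm end J7 → 0
6:00pm start J6 → 1
7:30pm end J6 → 0
Peak is 3, at 2:30pm (J2, J4, J5).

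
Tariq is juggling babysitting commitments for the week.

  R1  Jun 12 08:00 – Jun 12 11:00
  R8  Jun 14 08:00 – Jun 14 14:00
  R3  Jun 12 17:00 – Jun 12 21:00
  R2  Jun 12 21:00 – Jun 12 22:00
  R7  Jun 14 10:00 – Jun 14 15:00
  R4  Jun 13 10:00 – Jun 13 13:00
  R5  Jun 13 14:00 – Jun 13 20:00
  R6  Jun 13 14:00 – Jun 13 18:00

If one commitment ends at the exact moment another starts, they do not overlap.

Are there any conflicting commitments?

Two intervals overlap when each starts before the other ends.
Sorted by start: R1, R3, R2, R4, R5, R6, R8, R7.
R3 starts after R1 ends — done with R1.
R2 starts exactly when R3 ends (back-to-back, no overlap) — done with R3.
R4 starts after R2 ends — done with R2.
R5 starts after R4 ends — done with R4.
R6 starts before R5 ends → R5 and R6 overlap.
That's a conflict, so the schedule is not conflict-free.

Yes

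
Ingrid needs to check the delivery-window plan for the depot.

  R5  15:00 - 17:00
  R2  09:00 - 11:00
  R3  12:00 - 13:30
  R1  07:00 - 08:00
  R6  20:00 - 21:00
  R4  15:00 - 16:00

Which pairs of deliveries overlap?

Sorted by start: R1, R2, R3, R4, R5, R6.
R2 starts after R1 ends, so R1 has no further overlaps.
R3 starts after R2 ends, so R2 has no further overlaps.
R4 starts after R3 ends, so R3 has no further overlaps.
R5 starts before R4 ends → R4 and R5 overlap.
R6 starts after R4 ends.
R6 starts after R5 ends.

R4 & R5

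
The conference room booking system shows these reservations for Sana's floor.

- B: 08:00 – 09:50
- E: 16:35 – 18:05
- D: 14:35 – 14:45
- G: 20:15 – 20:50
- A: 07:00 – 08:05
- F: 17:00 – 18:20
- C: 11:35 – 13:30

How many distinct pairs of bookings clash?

Sorted by start: A, B, C, D, E, F, G.
B starts before A ends → A and B overlap.
C starts after A ends, so nothing later overlaps A either.
C starts after B ends, so nothing later overlaps B either.
D starts after C ends, so nothing later overlaps C either.
E starts after D ends, so nothing later overlaps D either.
F starts before E ends → E and F overlap.
G starts after E ends.
G starts after F ends.
Overlapping pairs: A & B, E & F — 2 in total.

2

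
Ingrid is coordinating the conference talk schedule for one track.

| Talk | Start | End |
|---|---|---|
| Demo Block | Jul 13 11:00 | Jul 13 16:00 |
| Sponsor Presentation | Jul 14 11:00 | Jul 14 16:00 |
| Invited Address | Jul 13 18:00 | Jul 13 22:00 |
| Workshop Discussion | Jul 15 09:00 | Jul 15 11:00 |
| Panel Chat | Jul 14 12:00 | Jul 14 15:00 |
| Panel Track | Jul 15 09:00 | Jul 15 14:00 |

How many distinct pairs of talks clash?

2

Sorted by start: Demo Block, Invited Address, Sponsor Presentation, Panel Chat, Panel Track, Workshop Discussion.
Invited Address starts after Demo Block ends, so Demo Block has no further overlaps.
Sponsor Presentation starts after Invited Address ends, so Invited Address has no further overlaps.
Panel Chat starts before Sponsor Presentation ends → Sponsor Presentation and Panel Chat overlap.
Panel Track starts after Sponsor Presentation ends, so Sponsor Presentation has no further overlaps.
Panel Track starts after Panel Chat ends, so Panel Chat has no further overlaps.
Workshop Discussion starts before Panel Track ends → Panel Track and Workshop Discussion overlap.
Overlapping pairs: Panel Chat & Sponsor Presentation, Panel Track & Workshop Discussion — 2 in total.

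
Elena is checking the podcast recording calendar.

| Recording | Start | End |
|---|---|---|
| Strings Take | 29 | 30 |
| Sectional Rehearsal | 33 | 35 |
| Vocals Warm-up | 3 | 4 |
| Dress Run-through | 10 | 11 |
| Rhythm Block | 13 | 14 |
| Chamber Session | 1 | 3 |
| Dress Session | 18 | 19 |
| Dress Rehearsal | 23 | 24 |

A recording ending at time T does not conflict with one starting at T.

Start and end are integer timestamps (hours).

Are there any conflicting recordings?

No

Check each pair: they overlap iff neither finishes before the other starts.
Sorted by start: Chamber Session, Vocals Warm-up, Dress Run-through, Rhythm Block, Dress Session, Dress Rehearsal, Strings Take, Sectional Rehearsal.
Vocals Warm-up starts exactly when Chamber Session ends (back-to-back, no overlap); Chamber Session is clear from here.
Dress Run-through starts after Vocals Warm-up ends; Vocals Warm-up is clear from here.
Rhythm Block starts after Dress Run-through ends; Dress Run-through is clear from here.
Dress Session starts after Rhythm Block ends; Rhythm Block is clear from here.
Dress Rehearsal starts after Dress Session ends; Dress Session is clear from here.
Strings Take starts after Dress Rehearsal ends; Dress Rehearsal is clear from here.
Sectional Rehearsal starts after Strings Take ends.
Every pair is clear; the schedule has no overlaps.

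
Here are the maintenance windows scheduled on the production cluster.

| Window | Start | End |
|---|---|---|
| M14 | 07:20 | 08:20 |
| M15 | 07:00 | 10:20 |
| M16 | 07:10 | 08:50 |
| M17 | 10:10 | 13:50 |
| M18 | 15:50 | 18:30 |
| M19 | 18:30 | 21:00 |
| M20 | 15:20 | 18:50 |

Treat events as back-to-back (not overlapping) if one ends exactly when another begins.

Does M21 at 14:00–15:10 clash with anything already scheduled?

M15: ends 10:20 at or before M21 starts 14:00 → clear.
M16: ends 08:50 at or before M21 starts 14:00 → clear.
M14: ends 08:20 at or before M21 starts 14:00 → clear.
M17: ends 13:50 at or before M21 starts 14:00 → clear.
M20: starts 15:20 at or after M21 ends 15:10 → clear.
M18: starts 15:50 at or after M21 ends 15:10 → clear.
M19: starts 18:30 at or after M21 ends 15:10 → clear.

No — it doesn't clash with anything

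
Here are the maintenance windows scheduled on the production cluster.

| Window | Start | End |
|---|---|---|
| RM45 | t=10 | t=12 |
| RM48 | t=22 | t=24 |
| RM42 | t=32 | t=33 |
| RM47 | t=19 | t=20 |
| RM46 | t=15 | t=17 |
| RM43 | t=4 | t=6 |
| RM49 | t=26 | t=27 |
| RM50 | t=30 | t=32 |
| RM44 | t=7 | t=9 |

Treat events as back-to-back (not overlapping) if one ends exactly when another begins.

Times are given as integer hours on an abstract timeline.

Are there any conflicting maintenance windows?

Sorted by start: RM43, RM44, RM45, RM46, RM47, RM48, RM49, RM50, RM42.
RM44 starts after RM43 ends, so nothing later overlaps RM43 either.
RM45 starts after RM44 ends, so nothing later overlaps RM44 either.
RM46 starts after RM45 ends, so nothing later overlaps RM45 either.
RM47 starts after RM46 ends, so nothing later overlaps RM46 either.
RM48 starts after RM47 ends, so nothing later overlaps RM47 either.
RM49 starts after RM48 ends, so nothing later overlaps RM48 either.
RM50 starts after RM49 ends, so nothing later overlaps RM49 either.
RM42 starts exactly when RM50 ends (back-to-back, no overlap).
Every pair is clear; the schedule has no overlaps.

No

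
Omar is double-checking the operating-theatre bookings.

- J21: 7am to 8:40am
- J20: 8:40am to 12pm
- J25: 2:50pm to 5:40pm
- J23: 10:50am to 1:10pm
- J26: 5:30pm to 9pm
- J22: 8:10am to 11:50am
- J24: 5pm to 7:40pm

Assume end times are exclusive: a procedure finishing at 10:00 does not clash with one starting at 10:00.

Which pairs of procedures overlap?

Sorted by start: J21, J22, J20, J23, J25, J24, J26.
J22 starts before J21 ends → J21 and J22 overlap.
J20 starts exactly when J21 ends (back-to-back, no overlap), so nothing later overlaps J21 either.
J20 starts before J22 ends → J22 and J20 overlap.
J23 starts before J22 ends → J22 and J23 overlap.
J25 starts after J22 ends, so nothing later overlaps J22 either.
J23 starts before J20 ends → J20 and J23 overlap.
J25 starts after J20 ends, so nothing later overlaps J20 either.
J25 starts after J23 ends, so nothing later overlaps J23 either.
J24 starts before J25 ends → J25 and J24 overlap.
J26 starts before J25 ends → J25 and J26 overlap.
J26 starts before J24 ends → J24 and J26 overlap.

J20 & J22, J20 & J23, J21 & J22, J22 & J23, J24 & J25, J24 & J26, J25 & J26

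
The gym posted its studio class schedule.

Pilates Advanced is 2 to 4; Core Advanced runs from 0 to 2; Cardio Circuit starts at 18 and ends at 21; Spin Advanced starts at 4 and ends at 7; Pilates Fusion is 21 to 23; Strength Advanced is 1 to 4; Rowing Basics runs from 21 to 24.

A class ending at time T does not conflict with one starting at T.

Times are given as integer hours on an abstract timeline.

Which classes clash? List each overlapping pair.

Core Advanced & Strength Advanced, Pilates Advanced & Strength Advanced, Pilates Fusion & Rowing Basics

Sorted by start: Core Advanced, Strength Advanced, Pilates Advanced, Spin Advanced, Cardio Circuit, Pilates Fusion, Rowing Basics.
Strength Advanced starts before Core Advanced ends → Core Advanced and Strength Advanced overlap.
Pilates Advanced starts exactly when Core Advanced ends (back-to-back, no overlap), so Core Advanced has no further overlaps.
Pilates Advanced starts before Strength Advanced ends → Strength Advanced and Pilates Advanced overlap.
Spin Advanced starts exactly when Strength Advanced ends (back-to-back, no overlap), so Strength Advanced has no further overlaps.
Spin Advanced starts exactly when Pilates Advanced ends (back-to-back, no overlap), so Pilates Advanced has no further overlaps.
Cardio Circuit starts after Spin Advanced ends, so Spin Advanced has no further overlaps.
Pilates Fusion starts exactly when Cardio Circuit ends (back-to-back, no overlap), so Cardio Circuit has no further overlaps.
Rowing Basics starts before Pilates Fusion ends → Pilates Fusion and Rowing Basics overlap.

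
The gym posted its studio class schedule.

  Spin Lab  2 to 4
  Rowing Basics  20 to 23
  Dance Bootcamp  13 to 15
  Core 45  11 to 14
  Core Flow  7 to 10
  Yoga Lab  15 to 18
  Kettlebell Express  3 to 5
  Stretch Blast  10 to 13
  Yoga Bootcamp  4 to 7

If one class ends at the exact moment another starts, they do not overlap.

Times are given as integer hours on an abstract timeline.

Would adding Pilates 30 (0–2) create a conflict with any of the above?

Spin Lab: starts 2 at or after Pilates 30 ends 2 → clear.
Kettlebell Express: starts 3 at or after Pilates 30 ends 2 → clear.
Yoga Bootcamp: starts 4 at or after Pilates 30 ends 2 → clear.
Core Flow: starts 7 at or after Pilates 30 ends 2 → clear.
Stretch Blast: starts 10 at or after Pilates 30 ends 2 → clear.
Core 45: starts 11 at or after Pilates 30 ends 2 → clear.
Dance Bootcamp: starts 13 at or after Pilates 30 ends 2 → clear.
Yoga Lab: starts 15 at or after Pilates 30 ends 2 → clear.
Rowing Basics: starts 20 at or after Pilates 30 ends 2 → clear.

No — it doesn't clash with anything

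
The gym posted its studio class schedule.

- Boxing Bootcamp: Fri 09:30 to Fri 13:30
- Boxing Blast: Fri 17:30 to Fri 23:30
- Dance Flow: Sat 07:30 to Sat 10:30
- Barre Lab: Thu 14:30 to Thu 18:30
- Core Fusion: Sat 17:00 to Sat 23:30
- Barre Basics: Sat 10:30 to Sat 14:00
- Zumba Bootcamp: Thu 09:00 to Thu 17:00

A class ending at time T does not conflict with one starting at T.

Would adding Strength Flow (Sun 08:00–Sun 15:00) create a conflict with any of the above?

Zumba Bootcamp: ends Thu 17:00 at or before Strength Flow starts Sun 08:00 → clear.
Barre Lab: ends Thu 18:30 at or before Strength Flow starts Sun 08:00 → clear.
Boxing Bootcamp: ends Fri 13:30 at or before Strength Flow starts Sun 08:00 → clear.
Boxing Blast: ends Fri 23:30 at or before Strength Flow starts Sun 08:00 → clear.
Dance Flow: ends Sat 10:30 at or before Strength Flow starts Sun 08:00 → clear.
Barre Basics: ends Sat 14:00 at or before Strength Flow starts Sun 08:00 → clear.
Core Fusion: ends Sat 23:30 at or before Strength Flow starts Sun 08:00 → clear.

No — it doesn't clash with anything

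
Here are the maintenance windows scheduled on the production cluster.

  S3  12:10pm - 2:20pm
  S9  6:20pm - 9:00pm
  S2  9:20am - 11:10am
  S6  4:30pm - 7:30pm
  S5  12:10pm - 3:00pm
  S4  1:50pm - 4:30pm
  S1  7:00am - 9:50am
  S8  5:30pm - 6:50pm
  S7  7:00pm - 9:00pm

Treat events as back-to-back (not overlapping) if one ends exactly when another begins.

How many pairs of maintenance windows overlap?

9

Sorted by start: S1, S2, S3, S5, S4, S6, S8, S9, S7.
S2 starts before S1 ends → S1 and S2 overlap.
S3 starts after S1 ends — done with S1.
S3 starts after S2 ends — done with S2.
S5 starts before S3 ends → S3 and S5 overlap.
S4 starts before S3 ends → S3 and S4 overlap.
S6 starts after S3 ends — done with S3.
S4 starts before S5 ends → S5 and S4 overlap.
S6 starts after S5 ends — done with S5.
S6 starts exactly when S4 ends (back-to-back, no overlap) — done with S4.
S8 starts before S6 ends → S6 and S8 overlap.
S9 starts before S6 ends → S6 and S9 overlap.
S7 starts before S6 ends → S6 and S7 overlap.
S9 starts before S8 ends → S8 and S9 overlap.
S7 starts after S8 ends.
S7 starts before S9 ends → S9 and S7 overlap.
Overlapping pairs: S1 & S2, S3 & S4, S3 & S5, S4 & S5, S6 & S7, S6 & S8, S6 & S9, S7 & S9, S8 & S9 — 9 in total.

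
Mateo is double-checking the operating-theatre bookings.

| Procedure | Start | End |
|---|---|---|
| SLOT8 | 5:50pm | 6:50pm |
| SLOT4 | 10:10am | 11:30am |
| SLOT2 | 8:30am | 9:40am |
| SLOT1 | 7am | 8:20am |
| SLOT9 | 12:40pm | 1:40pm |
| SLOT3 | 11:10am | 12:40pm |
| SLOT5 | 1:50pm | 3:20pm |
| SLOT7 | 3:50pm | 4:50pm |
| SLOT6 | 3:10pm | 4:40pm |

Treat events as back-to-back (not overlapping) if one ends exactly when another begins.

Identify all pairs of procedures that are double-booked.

Sorted by start: SLOT1, SLOT2, SLOT4, SLOT3, SLOT9, SLOT5, SLOT6, SLOT7, SLOT8.
SLOT2 starts after SLOT1 ends, so SLOT1 has no further overlaps.
SLOT4 starts after SLOT2 ends, so SLOT2 has no further overlaps.
SLOT3 starts before SLOT4 ends → SLOT4 and SLOT3 overlap.
SLOT9 starts after SLOT4 ends, so SLOT4 has no further overlaps.
SLOT9 starts exactly when SLOT3 ends (back-to-back, no overlap), so SLOT3 has no further overlaps.
SLOT5 starts after SLOT9 ends, so SLOT9 has no further overlaps.
SLOT6 starts before SLOT5 ends → SLOT5 and SLOT6 overlap.
SLOT7 starts after SLOT5 ends, so SLOT5 has no further overlaps.
SLOT7 starts before SLOT6 ends → SLOT6 and SLOT7 overlap.
SLOT8 starts after SLOT6 ends.
SLOT8 starts after SLOT7 ends.

SLOT3 & SLOT4, SLOT5 & SLOT6, SLOT6 & SLOT7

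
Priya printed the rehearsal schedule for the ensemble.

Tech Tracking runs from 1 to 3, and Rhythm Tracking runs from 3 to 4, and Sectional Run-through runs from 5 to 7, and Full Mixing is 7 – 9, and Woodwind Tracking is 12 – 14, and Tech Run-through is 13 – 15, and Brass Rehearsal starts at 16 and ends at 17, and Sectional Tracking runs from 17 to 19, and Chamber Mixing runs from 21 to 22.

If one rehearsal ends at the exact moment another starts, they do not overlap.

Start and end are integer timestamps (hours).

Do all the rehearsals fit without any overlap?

No

Check each pair: they overlap iff neither finishes before the other starts.
Sorted by start: Tech Tracking, Rhythm Tracking, Sectional Run-through, Full Mixing, Woodwind Tracking, Tech Run-through, Brass Rehearsal, Sectional Tracking, Chamber Mixing.
Rhythm Tracking starts exactly when Tech Tracking ends (back-to-back, no overlap) — done with Tech Tracking.
Sectional Run-through starts after Rhythm Tracking ends — done with Rhythm Tracking.
Full Mixing starts exactly when Sectional Run-through ends (back-to-back, no overlap) — done with Sectional Run-through.
Woodwind Tracking starts after Full Mixing ends — done with Full Mixing.
Tech Run-through starts before Woodwind Tracking ends → Woodwind Tracking and Tech Run-through overlap.
That's a conflict, so the schedule is not conflict-free.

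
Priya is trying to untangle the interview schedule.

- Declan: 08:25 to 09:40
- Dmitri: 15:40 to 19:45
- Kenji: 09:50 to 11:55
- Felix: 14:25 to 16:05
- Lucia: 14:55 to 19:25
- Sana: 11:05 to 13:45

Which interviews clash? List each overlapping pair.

Dmitri & Felix, Dmitri & Lucia, Felix & Lucia, Kenji & Sana

Check each pair: they overlap iff neither finishes before the other starts.
Sorted by start: Declan, Kenji, Sana, Felix, Lucia, Dmitri.
Kenji starts after Declan ends — done with Declan.
Sana starts before Kenji ends → Kenji and Sana overlap.
Felix starts after Kenji ends — done with Kenji.
Felix starts after Sana ends — done with Sana.
Lucia starts before Felix ends → Felix and Lucia overlap.
Dmitri starts before Felix ends → Felix and Dmitri overlap.
Dmitri starts before Lucia ends → Lucia and Dmitri overlap.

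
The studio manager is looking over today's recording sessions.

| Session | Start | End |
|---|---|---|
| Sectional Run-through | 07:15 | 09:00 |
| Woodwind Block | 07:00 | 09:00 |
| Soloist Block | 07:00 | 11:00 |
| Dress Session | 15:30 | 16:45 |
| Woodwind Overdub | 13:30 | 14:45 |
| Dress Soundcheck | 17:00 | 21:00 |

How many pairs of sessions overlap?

Check each pair: they overlap iff neither finishes before the other starts.
Sorted by start: Woodwind Block, Soloist Block, Sectional Run-through, Woodwind Overdub, Dress Session, Dress Soundcheck.
Soloist Block starts before Woodwind Block ends → Woodwind Block and Soloist Block overlap.
Sectional Run-through starts before Woodwind Block ends → Woodwind Block and Sectional Run-through overlap.
Woodwind Overdub starts after Woodwind Block ends, so nothing later overlaps Woodwind Block either.
Sectional Run-through starts before Soloist Block ends → Soloist Block and Sectional Run-through overlap.
Woodwind Overdub starts after Soloist Block ends, so nothing later overlaps Soloist Block either.
Woodwind Overdub starts after Sectional Run-through ends, so nothing later overlaps Sectional Run-through either.
Dress Session starts after Woodwind Overdub ends, so nothing later overlaps Woodwind Overdub either.
Dress Soundcheck starts after Dress Session ends.
Overlapping pairs: Sectional Run-through & Soloist Block, Sectional Run-through & Woodwind Block, Soloist Block & Woodwind Block — 3 in total.

3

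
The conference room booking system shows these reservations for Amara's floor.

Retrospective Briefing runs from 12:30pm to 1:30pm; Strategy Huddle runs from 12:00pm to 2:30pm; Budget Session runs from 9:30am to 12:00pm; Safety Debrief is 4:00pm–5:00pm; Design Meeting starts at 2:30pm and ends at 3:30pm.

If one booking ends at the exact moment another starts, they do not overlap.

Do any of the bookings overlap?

Yes

Sorted by start: Budget Session, Strategy Huddle, Retrospective Briefing, Design Meeting, Safety Debrief.
Strategy Huddle starts exactly when Budget Session ends (back-to-back, no overlap) — done with Budget Session.
Retrospective Briefing starts before Strategy Huddle ends → Strategy Huddle and Retrospective Briefing overlap.
That's a conflict, so the schedule is not conflict-free.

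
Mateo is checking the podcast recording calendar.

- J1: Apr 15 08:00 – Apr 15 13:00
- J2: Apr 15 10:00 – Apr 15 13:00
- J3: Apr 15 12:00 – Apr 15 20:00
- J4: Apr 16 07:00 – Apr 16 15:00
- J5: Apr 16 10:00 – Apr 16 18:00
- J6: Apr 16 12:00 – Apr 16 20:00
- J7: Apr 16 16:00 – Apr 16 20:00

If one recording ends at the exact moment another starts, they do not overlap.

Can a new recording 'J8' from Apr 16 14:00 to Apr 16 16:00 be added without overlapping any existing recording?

J1: ends Apr 15 13:00 at or before J8 starts Apr 16 14:00 → clear.
J2: ends Apr 15 13:00 at or before J8 starts Apr 16 14:00 → clear.
J3: ends Apr 15 20:00 at or before J8 starts Apr 16 14:00 → clear.
J4: starts Apr 16 07:00 before J8 ends Apr 16 16:00, and ends Apr 16 15:00 after J8 starts Apr 16 14:00 → overlap.
J5: starts Apr 16 10:00 before J8 ends Apr 16 16:00, and ends Apr 16 18:00 after J8 starts Apr 16 14:00 → overlap.
J6: starts Apr 16 12:00 before J8 ends Apr 16 16:00, and ends Apr 16 20:00 after J8 starts Apr 16 14:00 → overlap.
J7: starts Apr 16 16:00 at or after J8 ends Apr 16 16:00 → clear.
J8 overlaps J4, J5, J6.

No — it overlaps J4, J5, J6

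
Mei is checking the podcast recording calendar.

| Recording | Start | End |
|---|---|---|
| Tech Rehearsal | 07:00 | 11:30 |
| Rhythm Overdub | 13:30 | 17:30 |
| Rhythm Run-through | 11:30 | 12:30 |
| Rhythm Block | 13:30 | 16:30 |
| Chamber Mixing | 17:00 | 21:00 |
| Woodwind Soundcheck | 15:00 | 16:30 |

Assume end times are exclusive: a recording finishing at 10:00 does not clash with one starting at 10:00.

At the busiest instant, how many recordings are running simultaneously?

Sort all start/end points and keep a running count:
07:00 start Tech Rehearsal → 1
11:30 end Tech Rehearsal → 0
11:30 start Rhythm Run-through → 1
12:30 end Rhythm Run-through → 0
13:30 start Rhythm Block → 1
13:30 start Rhythm Overdub → 2
15:00 start Woodwind Soundcheck → 3
16:30 end Rhythm Block → 2
16:30 end Woodwind Soundcheck → 1
17:00 start Chamber Mixing → 2
17:30 end Rhythm Overdub → 1
21:00 end Chamber Mixing → 0
Peak is 3, at 15:00 (Rhythm Block, Rhythm Overdub, Woodwind Soundcheck).

3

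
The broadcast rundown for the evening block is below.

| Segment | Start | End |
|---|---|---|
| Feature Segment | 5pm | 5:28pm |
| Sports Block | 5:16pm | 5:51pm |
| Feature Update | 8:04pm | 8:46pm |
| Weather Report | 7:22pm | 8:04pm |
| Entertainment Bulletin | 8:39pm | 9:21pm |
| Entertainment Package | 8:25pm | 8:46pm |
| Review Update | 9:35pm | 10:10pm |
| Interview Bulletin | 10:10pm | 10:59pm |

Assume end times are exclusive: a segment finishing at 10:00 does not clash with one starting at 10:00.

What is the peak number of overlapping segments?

Walk through starts and ends in time order (an end at T is processed before a start at T):
5pm start Feature Segment → 1
5:16pm start Sports Block → 2
5:28pm end Feature Segment → 1
5:51pm end Sports Block → 0
7:22pm start Weather Report → 1
8:04pm end Weather Report → 0
8:04pm start Feature Update → 1
8:25pm start Entertainment Package → 2
8:39pm start Entertainment Bulletin → 3
8:46pm end Entertainment Package → 2
8:46pm end Feature Update → 1
9:21pm end Entertainment Bulletin → 0
9:35pm start Review Update → 1
10:10pm end Review Update → 0
10:10pm start Interview Bulletin → 1
10:59pm end Interview Bulletin → 0
Peak is 3, at 8:39pm (Entertainment Bulletin, Entertainment Package, Feature Update).

3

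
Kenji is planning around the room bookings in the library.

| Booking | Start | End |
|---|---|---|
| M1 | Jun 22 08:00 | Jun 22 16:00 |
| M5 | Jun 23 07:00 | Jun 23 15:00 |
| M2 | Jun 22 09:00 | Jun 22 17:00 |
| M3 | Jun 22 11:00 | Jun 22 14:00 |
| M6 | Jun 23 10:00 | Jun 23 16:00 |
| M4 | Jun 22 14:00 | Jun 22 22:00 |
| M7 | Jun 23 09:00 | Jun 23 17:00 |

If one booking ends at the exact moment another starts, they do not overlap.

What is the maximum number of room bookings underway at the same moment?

Sort all start/end points and keep a running count:
Jun 22 08:00 start M1 → 1
Jun 22 09:00 start M2 → 2
Jun 22 11:00 start M3 → 3
Jun 22 14:00 end M3 → 2
Jun 22 14:00 start M4 → 3
Jun 22 16:00 end M1 → 2
Jun 22 17:00 end M2 → 1
Jun 22 22:00 end M4 → 0
Jun 23 07:00 start M5 → 1
Jun 23 09:00 start M7 → 2
Jun 23 10:00 start M6 → 3
Jun 23 15:00 end M5 → 2
Jun 23 16:00 end M6 → 1
Jun 23 17:00 end M7 → 0
Peak is 3, at Jun 22 11:00 (M1, M2, M3).

3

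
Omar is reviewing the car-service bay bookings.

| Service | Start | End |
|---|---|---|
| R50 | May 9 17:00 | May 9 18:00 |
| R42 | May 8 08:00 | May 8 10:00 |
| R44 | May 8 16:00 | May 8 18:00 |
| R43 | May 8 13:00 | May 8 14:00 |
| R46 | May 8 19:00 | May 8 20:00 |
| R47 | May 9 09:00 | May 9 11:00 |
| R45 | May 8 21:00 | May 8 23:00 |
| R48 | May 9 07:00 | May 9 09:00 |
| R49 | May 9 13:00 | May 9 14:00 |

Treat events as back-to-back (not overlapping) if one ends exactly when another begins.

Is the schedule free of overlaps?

Yes

Sorted by start: R42, R43, R44, R46, R45, R48, R47, R49, R50.
R43 starts after R42 ends, so R42 has no further overlaps.
R44 starts after R43 ends, so R43 has no further overlaps.
R46 starts after R44 ends, so R44 has no further overlaps.
R45 starts after R46 ends, so R46 has no further overlaps.
R48 starts after R45 ends, so R45 has no further overlaps.
R47 starts exactly when R48 ends (back-to-back, no overlap), so R48 has no further overlaps.
R49 starts after R47 ends, so R47 has no further overlaps.
R50 starts after R49 ends.
Every pair is clear; the schedule has no overlaps.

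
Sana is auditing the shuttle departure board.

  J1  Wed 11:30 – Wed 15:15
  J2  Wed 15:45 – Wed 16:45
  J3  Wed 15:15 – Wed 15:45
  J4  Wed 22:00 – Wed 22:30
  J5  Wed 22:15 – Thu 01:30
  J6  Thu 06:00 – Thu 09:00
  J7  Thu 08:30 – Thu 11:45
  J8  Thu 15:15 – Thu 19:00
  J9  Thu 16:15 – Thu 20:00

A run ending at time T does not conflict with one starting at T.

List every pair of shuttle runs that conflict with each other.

Sorted by start: J1, J3, J2, J4, J5, J6, J7, J8, J9.
J3 starts exactly when J1 ends (back-to-back, no overlap), so J1 has no further overlaps.
J2 starts exactly when J3 ends (back-to-back, no overlap), so J3 has no further overlaps.
J4 starts after J2 ends, so J2 has no further overlaps.
J5 starts before J4 ends → J4 and J5 overlap.
J6 starts after J4 ends, so J4 has no further overlaps.
J6 starts after J5 ends, so J5 has no further overlaps.
J7 starts before J6 ends → J6 and J7 overlap.
J8 starts after J6 ends, so J6 has no further overlaps.
J8 starts after J7 ends, so J7 has no further overlaps.
J9 starts before J8 ends → J8 and J9 overlap.

J4 & J5, J6 & J7, J8 & J9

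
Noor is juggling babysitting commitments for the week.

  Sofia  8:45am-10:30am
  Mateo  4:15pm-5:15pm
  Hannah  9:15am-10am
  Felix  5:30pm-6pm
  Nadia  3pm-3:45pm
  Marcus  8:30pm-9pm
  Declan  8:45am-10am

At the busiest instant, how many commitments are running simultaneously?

3

Sweep the timeline, counting +1 at each start and −1 at each end (ends before starts at a tie):
8:45am start Declan → 1
8:45am start Sofia → 2
9:15am start Hannah → 3
10am end Declan → 2
10am end Hannah → 1
10:30am end Sofia → 0
3pm start Nadia → 1
3:45pm end Nadia → 0
4:15pm start Mateo → 1
5:15pm end Mateo → 0
5:30pm start Felix → 1
6pm end Felix → 0
8:30pm start Marcus → 1
9pm end Marcus → 0
Peak is 3, at 9:15am (Declan, Hannah, Sofia).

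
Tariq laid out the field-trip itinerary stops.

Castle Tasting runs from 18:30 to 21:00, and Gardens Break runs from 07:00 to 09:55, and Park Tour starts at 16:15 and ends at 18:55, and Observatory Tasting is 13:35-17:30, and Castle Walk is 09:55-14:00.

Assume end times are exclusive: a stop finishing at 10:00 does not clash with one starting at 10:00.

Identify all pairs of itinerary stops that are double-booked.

Castle Tasting & Park Tour, Castle Walk & Observatory Tasting, Observatory Tasting & Park Tour

Sorted by start: Gardens Break, Castle Walk, Observatory Tasting, Park Tour, Castle Tasting.
Castle Walk starts exactly when Gardens Break ends (back-to-back, no overlap), so nothing later overlaps Gardens Break either.
Observatory Tasting starts before Castle Walk ends → Castle Walk and Observatory Tasting overlap.
Park Tour starts after Castle Walk ends, so nothing later overlaps Castle Walk either.
Park Tour starts before Observatory Tasting ends → Observatory Tasting and Park Tour overlap.
Castle Tasting starts after Observatory Tasting ends.
Castle Tasting starts before Park Tour ends → Park Tour and Castle Tasting overlap.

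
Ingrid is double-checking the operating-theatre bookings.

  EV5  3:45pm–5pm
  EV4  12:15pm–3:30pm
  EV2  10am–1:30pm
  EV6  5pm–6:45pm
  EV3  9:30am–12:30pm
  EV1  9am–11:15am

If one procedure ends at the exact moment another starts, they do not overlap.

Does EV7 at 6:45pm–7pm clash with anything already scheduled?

EV1: ends 11:15am at or before EV7 starts 6:45pm → clear.
EV3: ends 12:30pm at or before EV7 starts 6:45pm → clear.
EV2: ends 1:30pm at or before EV7 starts 6:45pm → clear.
EV4: ends 3:30pm at or before EV7 starts 6:45pm → clear.
EV5: ends 5pm at or before EV7 starts 6:45pm → clear.
EV6: ends 6:45pm at or before EV7 starts 6:45pm → clear.

No — it doesn't clash with anything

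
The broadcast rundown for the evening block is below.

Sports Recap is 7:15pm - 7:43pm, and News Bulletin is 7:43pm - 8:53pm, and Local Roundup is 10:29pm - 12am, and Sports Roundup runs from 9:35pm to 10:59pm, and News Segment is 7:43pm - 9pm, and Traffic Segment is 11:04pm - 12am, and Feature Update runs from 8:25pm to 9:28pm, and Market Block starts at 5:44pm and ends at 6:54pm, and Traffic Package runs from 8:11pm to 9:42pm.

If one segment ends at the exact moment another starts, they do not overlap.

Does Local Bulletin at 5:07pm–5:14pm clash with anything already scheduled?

Market Block: starts 5:44pm at or after Local Bulletin ends 5:14pm → clear.
Sports Recap: starts 7:15pm at or after Local Bulletin ends 5:14pm → clear.
News Segment: starts 7:43pm at or after Local Bulletin ends 5:14pm → clear.
News Bulletin: starts 7:43pm at or after Local Bulletin ends 5:14pm → clear.
Traffic Package: starts 8:11pm at or after Local Bulletin ends 5:14pm → clear.
Feature Update: starts 8:25pm at or after Local Bulletin ends 5:14pm → clear.
Sports Roundup: starts 9:35pm at or after Local Bulletin ends 5:14pm → clear.
Local Roundup: starts 10:29pm at or after Local Bulletin ends 5:14pm → clear.
Traffic Segment: starts 11:04pm at or after Local Bulletin ends 5:14pm → clear.

No — it doesn't clash with anything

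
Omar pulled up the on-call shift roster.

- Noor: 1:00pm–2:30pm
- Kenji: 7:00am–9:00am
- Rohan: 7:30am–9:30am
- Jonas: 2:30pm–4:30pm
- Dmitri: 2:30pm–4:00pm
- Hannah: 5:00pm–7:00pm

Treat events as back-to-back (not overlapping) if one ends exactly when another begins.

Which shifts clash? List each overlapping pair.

Dmitri & Jonas, Kenji & Rohan

Two intervals overlap when each starts before the other ends.
Sorted by start: Kenji, Rohan, Noor, Jonas, Dmitri, Hannah.
Rohan starts before Kenji ends → Kenji and Rohan overlap.
Noor starts after Kenji ends, so Kenji has no further overlaps.
Noor starts after Rohan ends, so Rohan has no further overlaps.
Jonas starts exactly when Noor ends (back-to-back, no overlap), so Noor has no further overlaps.
Dmitri starts before Jonas ends → Jonas and Dmitri overlap.
Hannah starts after Jonas ends.
Hannah starts after Dmitri ends.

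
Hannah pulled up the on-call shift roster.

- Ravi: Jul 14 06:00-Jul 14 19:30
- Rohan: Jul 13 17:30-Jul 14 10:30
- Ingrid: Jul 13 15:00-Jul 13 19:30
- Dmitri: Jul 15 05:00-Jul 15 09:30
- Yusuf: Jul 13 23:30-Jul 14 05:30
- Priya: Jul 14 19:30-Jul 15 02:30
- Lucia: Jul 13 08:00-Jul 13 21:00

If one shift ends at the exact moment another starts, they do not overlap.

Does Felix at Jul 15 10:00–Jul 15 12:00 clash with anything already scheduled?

No — it doesn't clash with anything

Lucia: ends Jul 13 21:00 at or before Felix starts Jul 15 10:00 → clear.
Ingrid: ends Jul 13 19:30 at or before Felix starts Jul 15 10:00 → clear.
Rohan: ends Jul 14 10:30 at or before Felix starts Jul 15 10:00 → clear.
Yusuf: ends Jul 14 05:30 at or before Felix starts Jul 15 10:00 → clear.
Ravi: ends Jul 14 19:30 at or before Felix starts Jul 15 10:00 → clear.
Priya: ends Jul 15 02:30 at or before Felix starts Jul 15 10:00 → clear.
Dmitri: ends Jul 15 09:30 at or before Felix starts Jul 15 10:00 → clear.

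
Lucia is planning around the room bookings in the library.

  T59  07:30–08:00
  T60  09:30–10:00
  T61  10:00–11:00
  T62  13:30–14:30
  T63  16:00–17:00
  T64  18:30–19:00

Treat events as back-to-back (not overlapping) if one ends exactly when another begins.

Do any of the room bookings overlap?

No

Sorted by start: T59, T60, T61, T62, T63, T64.
T60 starts after T59 ends; T59 is clear from here.
T61 starts exactly when T60 ends (back-to-back, no overlap); T60 is clear from here.
T62 starts after T61 ends; T61 is clear from here.
T63 starts after T62 ends; T62 is clear from here.
T64 starts after T63 ends.
Every pair is clear; the schedule has no overlaps.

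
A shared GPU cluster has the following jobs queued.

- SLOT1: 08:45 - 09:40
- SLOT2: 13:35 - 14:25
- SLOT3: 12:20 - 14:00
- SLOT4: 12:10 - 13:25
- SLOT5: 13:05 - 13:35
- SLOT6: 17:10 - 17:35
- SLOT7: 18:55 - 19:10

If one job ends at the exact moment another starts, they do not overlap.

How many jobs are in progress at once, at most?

3

Walk through starts and ends in time order (an end at T is processed before a start at T):
08:45 start SLOT1 → 1
09:40 end SLOT1 → 0
12:10 start SLOT4 → 1
12:20 start SLOT3 → 2
13:05 start SLOT5 → 3
13:25 end SLOT4 → 2
13:35 end SLOT5 → 1
13:35 start SLOT2 → 2
14:00 end SLOT3 → 1
14:25 end SLOT2 → 0
17:10 start SLOT6 → 1
17:35 end SLOT6 → 0
18:55 start SLOT7 → 1
19:10 end SLOT7 → 0
Peak is 3, at 13:05 (SLOT3, SLOT4, SLOT5).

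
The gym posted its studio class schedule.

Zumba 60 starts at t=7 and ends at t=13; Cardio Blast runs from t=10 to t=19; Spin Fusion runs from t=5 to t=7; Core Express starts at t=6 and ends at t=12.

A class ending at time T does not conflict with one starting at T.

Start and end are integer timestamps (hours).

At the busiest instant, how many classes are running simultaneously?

Sort all start/end points and keep a running count:
t=5 start Spin Fusion → 1
t=6 start Core Express → 2
t=7 end Spin Fusion → 1
t=7 start Zumba 60 → 2
t=10 start Cardio Blast → 3
t=12 end Core Express → 2
t=13 end Zumba 60 → 1
t=19 end Cardio Blast → 0
Peak is 3, at t=10 (Cardio Blast, Core Express, Zumba 60).

3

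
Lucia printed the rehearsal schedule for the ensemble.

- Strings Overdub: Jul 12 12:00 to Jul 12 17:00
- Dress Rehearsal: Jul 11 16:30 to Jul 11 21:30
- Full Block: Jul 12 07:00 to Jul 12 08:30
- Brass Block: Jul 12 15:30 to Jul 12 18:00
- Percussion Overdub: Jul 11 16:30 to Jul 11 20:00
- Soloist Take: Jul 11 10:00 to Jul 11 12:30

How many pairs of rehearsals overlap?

Sorted by start: Soloist Take, Percussion Overdub, Dress Rehearsal, Full Block, Strings Overdub, Brass Block.
Percussion Overdub starts after Soloist Take ends — done with Soloist Take.
Dress Rehearsal starts before Percussion Overdub ends → Percussion Overdub and Dress Rehearsal overlap.
Full Block starts after Percussion Overdub ends — done with Percussion Overdub.
Full Block starts after Dress Rehearsal ends — done with Dress Rehearsal.
Strings Overdub starts after Full Block ends — done with Full Block.
Brass Block starts before Strings Overdub ends → Strings Overdub and Brass Block overlap.
Overlapping pairs: Brass Block & Strings Overdub, Dress Rehearsal & Percussion Overdub — 2 in total.

2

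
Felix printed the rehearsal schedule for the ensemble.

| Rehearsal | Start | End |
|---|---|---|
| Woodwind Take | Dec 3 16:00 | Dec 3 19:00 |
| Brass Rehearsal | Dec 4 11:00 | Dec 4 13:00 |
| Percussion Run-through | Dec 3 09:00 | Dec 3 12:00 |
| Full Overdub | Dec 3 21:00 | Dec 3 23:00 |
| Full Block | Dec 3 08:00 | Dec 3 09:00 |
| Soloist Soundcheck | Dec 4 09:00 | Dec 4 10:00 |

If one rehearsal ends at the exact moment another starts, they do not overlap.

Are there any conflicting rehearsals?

No

Check each pair: they overlap iff neither finishes before the other starts.
Sorted by start: Full Block, Percussion Run-through, Woodwind Take, Full Overdub, Soloist Soundcheck, Brass Rehearsal.
Percussion Run-through starts exactly when Full Block ends (back-to-back, no overlap), so nothing later overlaps Full Block either.
Woodwind Take starts after Percussion Run-through ends, so nothing later overlaps Percussion Run-through either.
Full Overdub starts after Woodwind Take ends, so nothing later overlaps Woodwind Take either.
Soloist Soundcheck starts after Full Overdub ends, so nothing later overlaps Full Overdub either.
Brass Rehearsal starts after Soloist Soundcheck ends.
Every pair is clear; the schedule has no overlaps.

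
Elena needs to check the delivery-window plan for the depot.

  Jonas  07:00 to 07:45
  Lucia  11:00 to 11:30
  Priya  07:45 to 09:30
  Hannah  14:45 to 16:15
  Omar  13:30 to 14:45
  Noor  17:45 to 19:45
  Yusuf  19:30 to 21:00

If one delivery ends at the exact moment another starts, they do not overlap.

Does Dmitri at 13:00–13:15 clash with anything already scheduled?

No — it doesn't clash with anything

Jonas: ends 07:45 at or before Dmitri starts 13:00 → clear.
Priya: ends 09:30 at or before Dmitri starts 13:00 → clear.
Lucia: ends 11:30 at or before Dmitri starts 13:00 → clear.
Omar: starts 13:30 at or after Dmitri ends 13:15 → clear.
Hannah: starts 14:45 at or after Dmitri ends 13:15 → clear.
Noor: starts 17:45 at or after Dmitri ends 13:15 → clear.
Yusuf: starts 19:30 at or after Dmitri ends 13:15 → clear.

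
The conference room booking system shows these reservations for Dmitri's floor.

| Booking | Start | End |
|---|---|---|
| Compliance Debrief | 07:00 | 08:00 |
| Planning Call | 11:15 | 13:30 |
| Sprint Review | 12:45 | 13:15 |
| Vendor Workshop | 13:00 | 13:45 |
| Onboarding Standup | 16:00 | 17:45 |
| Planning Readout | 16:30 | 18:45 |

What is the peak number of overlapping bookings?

Walk through starts and ends in time order (an end at T is processed before a start at T):
07:00 start Compliance Debrief → 1
08:00 end Compliance Debrief → 0
11:15 start Planning Call → 1
12:45 start Sprint Review → 2
13:00 start Vendor Workshop → 3
13:15 end Sprint Review → 2
13:30 end Planning Call → 1
13:45 end Vendor Workshop → 0
16:00 start Onboarding Standup → 1
16:30 start Planning Readout → 2
17:45 end Onboarding Standup → 1
18:45 end Planning Readout → 0
Peak is 3, at 13:00 (Planning Call, Sprint Review, Vendor Workshop).

3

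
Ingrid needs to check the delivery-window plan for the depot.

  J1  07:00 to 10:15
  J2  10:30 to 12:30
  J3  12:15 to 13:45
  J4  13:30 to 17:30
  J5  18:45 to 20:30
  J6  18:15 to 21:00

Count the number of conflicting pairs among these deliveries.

3

Sorted by start: J1, J2, J3, J4, J6, J5.
J2 starts after J1 ends, so nothing later overlaps J1 either.
J3 starts before J2 ends → J2 and J3 overlap.
J4 starts after J2 ends, so nothing later overlaps J2 either.
J4 starts before J3 ends → J3 and J4 overlap.
J6 starts after J3 ends, so nothing later overlaps J3 either.
J6 starts after J4 ends, so nothing later overlaps J4 either.
J5 starts before J6 ends → J6 and J5 overlap.
Overlapping pairs: J2 & J3, J3 & J4, J5 & J6 — 3 in total.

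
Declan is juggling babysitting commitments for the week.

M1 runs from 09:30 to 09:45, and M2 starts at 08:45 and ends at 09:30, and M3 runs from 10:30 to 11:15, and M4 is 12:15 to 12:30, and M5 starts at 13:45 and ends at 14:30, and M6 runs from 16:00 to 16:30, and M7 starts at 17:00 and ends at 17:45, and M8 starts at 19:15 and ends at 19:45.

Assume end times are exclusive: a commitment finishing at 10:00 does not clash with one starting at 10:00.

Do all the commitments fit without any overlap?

Sorted by start: M2, M1, M3, M4, M5, M6, M7, M8.
M1 starts exactly when M2 ends (back-to-back, no overlap), so M2 has no further overlaps.
M3 starts after M1 ends, so M1 has no further overlaps.
M4 starts after M3 ends, so M3 has no further overlaps.
M5 starts after M4 ends, so M4 has no further overlaps.
M6 starts after M5 ends, so M5 has no further overlaps.
M7 starts after M6 ends, so M6 has no further overlaps.
M8 starts after M7 ends.
Every pair is clear; the schedule has no overlaps.

Yes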